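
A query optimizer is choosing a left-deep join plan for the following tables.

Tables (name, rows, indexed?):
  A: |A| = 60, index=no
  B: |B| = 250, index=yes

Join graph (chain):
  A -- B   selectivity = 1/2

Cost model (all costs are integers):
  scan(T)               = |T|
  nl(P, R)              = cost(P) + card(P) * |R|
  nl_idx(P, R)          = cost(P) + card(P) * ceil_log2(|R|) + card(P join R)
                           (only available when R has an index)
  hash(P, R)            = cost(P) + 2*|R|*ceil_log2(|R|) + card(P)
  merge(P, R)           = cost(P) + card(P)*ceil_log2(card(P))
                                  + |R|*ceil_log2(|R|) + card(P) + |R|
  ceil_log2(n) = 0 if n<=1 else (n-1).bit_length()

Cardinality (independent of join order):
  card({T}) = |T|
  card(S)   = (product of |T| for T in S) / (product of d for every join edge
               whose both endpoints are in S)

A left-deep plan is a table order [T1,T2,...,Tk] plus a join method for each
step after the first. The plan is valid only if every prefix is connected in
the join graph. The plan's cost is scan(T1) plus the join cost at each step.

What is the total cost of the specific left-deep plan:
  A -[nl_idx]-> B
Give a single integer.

8040

step 1: scan A: cost=60, card=60
step 2: join B via nl_idx
    card(P join B) = 60*250/(2) = 7500
    cost = 60 + 60*8 + 7500 = 8040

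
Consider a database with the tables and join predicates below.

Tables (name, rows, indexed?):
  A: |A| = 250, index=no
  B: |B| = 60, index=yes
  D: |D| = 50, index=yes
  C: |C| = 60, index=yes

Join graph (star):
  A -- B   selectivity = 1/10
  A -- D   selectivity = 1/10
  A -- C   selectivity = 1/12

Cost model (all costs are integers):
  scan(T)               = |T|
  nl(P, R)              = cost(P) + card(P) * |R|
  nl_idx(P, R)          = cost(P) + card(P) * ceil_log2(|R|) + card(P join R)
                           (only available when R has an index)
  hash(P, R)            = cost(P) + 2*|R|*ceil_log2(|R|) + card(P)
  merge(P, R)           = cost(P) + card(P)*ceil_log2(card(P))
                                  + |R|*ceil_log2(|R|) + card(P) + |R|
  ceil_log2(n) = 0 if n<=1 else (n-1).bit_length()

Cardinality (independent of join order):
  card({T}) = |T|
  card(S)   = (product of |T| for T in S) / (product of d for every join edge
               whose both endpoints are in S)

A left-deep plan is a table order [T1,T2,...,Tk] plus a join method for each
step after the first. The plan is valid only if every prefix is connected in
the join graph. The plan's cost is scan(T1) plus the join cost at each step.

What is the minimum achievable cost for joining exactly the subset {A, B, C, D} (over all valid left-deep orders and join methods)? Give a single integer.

Selinger DP over subsets of {A,B,C,D}:
  {A}: scan cost=250, card=250
  {B}: scan cost=60, card=60
  {D}: scan cost=50, card=50
  {C}: scan cost=60, card=60
  {AB}: card=1500; try (B,hash)→1220, (A,merge)→2730, (B,merge)→2920, (B,nl_idx)→3250, (A,hash)→4120, (A,nl)→15060 …(+1); best=1220 via (B,hash)
  {AD}: card=1250; try (D,hash)→1100, (A,merge)→2650, (D,merge)→2850, (D,nl_idx)→3000, (A,hash)→4100, (A,nl)→12550 …(+1); best=1100 via (D,hash)
  {AC}: card=1250; try (C,hash)→1220, (A,merge)→2730, (C,merge)→2920, (C,nl_idx)→3000, (A,hash)→4120, (A,nl)→15060 …(+1); best=1220 via (C,hash)
  {ABD}: card=7500; try (B,hash)→3070, (D,hash)→3320, (B,nl_idx)→16100, (B,merge)→16520, (D,nl_idx)→17720, (D,merge)→19570 …(+2); best=3070 via (B,hash)
  {ABC}: card=7500; try (B,hash)→3190, (C,hash)→3440, (B,nl_idx)→16220, (B,merge)→16640, (C,nl_idx)→17720, (C,merge)→19640 …(+2); best=3190 via (B,hash)
  {ACD}: card=6250; try (D,hash)→3070, (C,hash)→3070, (C,nl_idx)→14850, (D,nl_idx)→14970, (C,merge)→16520, (D,merge)→16570 …(+2); best=3070 via (D,hash)
  {ABCD}: card=37500; try (B,hash)→10040, (D,hash)→11290, (C,hash)→11290, (B,nl_idx)→78070, (C,nl_idx)→85570, (D,nl_idx)→85690 …(+6); best=10040 via (B,hash)

10040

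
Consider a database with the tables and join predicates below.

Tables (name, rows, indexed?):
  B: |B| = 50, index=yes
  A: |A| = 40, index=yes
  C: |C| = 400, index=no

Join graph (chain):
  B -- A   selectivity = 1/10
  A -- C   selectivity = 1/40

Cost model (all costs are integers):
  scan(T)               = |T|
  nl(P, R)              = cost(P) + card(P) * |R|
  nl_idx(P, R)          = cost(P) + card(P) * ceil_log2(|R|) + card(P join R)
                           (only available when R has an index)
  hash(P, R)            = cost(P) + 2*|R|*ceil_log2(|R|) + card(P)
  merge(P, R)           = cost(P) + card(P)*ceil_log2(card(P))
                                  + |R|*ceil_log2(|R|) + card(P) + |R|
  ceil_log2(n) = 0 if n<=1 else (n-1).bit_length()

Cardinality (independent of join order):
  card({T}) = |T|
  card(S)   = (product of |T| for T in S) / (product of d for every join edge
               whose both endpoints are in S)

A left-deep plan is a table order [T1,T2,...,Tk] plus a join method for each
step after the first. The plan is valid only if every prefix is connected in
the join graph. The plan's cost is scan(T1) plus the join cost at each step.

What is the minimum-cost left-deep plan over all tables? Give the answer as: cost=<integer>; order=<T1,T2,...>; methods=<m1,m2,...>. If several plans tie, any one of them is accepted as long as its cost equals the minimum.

Selinger DP (subsets sized 1..n):
  {B}: scan cost=50, card=50
  {A}: scan cost=40, card=40
  {C}: scan cost=400, card=400
  {AB}: card=200; try (B,nl_idx)→480, (A,nl_idx)→550, (A,hash)→580, (B,merge)→670, (B,hash)→680, (A,merge)→680 …(+2); best=480 via (B,nl_idx)
  {AC}: card=400; try (A,hash)→1280, (A,nl_idx)→3200, (C,merge)→4320, (A,merge)→4680, (C,hash)→7280, (C,nl)→16040 …(+1); best=1280 via (A,hash)
  {ABC}: card=2000; try (B,hash)→2280, (B,merge)→5630, (B,nl_idx)→5680, (C,merge)→6280, (C,hash)→7880, (B,nl)→21280 …(+1); best=2280 via (B,hash)

cost=2280; order=C,A,B; methods=hash,hash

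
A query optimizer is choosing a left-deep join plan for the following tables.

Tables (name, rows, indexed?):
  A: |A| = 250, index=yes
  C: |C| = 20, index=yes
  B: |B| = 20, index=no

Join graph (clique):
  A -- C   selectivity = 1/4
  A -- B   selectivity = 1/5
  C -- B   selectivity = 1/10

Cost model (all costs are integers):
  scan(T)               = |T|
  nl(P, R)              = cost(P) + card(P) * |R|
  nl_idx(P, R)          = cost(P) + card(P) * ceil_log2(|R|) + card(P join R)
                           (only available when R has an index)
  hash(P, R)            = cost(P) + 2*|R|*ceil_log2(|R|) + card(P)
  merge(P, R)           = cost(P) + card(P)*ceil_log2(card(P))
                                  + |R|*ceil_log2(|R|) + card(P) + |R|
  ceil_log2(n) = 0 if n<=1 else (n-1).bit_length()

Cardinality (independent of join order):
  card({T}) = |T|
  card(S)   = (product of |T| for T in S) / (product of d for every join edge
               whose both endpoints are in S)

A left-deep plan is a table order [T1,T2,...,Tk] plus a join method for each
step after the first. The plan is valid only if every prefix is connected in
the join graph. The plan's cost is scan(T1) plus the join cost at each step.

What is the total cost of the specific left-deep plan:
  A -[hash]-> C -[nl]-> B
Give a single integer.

step 1: scan A: cost=250, card=250
step 2: join C via hash
    card(P join C) = 250*20/(4) = 1250
    cost = 250 + 2*20*5 + 250 = 700
step 3: join B via nl
    card(P join B) = 1250*20/(5*10) = 500
    cost = 700 + 1250*20 = 25700

25700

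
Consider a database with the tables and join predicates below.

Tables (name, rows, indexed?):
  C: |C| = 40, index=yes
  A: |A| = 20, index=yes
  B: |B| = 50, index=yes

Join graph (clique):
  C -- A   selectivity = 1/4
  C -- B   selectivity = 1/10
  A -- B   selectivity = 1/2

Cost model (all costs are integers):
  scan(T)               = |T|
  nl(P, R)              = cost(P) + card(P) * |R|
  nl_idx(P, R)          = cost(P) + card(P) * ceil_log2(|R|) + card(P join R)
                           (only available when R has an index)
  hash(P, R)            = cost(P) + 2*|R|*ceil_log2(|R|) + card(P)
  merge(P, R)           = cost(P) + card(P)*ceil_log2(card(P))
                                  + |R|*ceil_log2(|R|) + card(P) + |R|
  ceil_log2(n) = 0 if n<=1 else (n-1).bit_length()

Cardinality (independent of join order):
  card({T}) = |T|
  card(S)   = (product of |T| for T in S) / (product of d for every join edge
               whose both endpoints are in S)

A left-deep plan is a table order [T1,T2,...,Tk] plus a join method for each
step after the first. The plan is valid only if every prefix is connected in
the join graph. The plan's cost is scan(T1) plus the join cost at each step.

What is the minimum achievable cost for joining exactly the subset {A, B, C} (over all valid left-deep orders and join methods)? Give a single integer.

Selinger DP over subsets of {A,B,C}:
  {C}: scan cost=40, card=40
  {A}: scan cost=20, card=20
  {B}: scan cost=50, card=50
  {AC}: card=200; try (A,hash)→280, (C,nl_idx)→340, (C,merge)→420, (A,merge)→440, (A,nl_idx)→440, (C,hash)→520 …(+2); best=280 via (A,hash)
  {BC}: card=200; try (B,nl_idx)→480, (C,nl_idx)→550, (C,hash)→580, (B,merge)→670, (C,merge)→680, (B,hash)→680 …(+2); best=480 via (B,nl_idx)
  {AB}: card=500; try (A,hash)→300, (B,merge)→490, (A,merge)→520, (B,hash)→640, (B,nl_idx)→640, (A,nl_idx)→800 …(+2); best=300 via (A,hash)
  {ABC}: card=500; try (A,hash)→880, (B,hash)→1080, (C,hash)→1280, (B,nl_idx)→1980, (A,nl_idx)→1980, (A,merge)→2400 …(+6); best=880 via (A,hash)

880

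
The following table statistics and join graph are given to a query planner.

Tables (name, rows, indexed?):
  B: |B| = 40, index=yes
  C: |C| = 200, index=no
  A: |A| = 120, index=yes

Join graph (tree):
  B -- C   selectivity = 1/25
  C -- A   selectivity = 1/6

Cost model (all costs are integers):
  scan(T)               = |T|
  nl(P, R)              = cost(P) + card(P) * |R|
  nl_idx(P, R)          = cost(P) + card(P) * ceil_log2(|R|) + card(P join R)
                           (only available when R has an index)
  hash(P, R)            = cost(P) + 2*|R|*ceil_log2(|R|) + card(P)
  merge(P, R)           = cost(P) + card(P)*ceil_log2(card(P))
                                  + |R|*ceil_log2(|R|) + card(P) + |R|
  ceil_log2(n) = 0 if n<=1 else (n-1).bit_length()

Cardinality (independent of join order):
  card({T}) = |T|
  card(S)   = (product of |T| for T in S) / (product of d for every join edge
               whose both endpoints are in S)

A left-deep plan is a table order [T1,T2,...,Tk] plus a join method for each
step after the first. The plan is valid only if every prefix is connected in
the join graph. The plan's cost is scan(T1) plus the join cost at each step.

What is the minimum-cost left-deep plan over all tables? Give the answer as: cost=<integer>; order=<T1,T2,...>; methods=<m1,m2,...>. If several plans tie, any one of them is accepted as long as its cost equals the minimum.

Selinger DP (subsets sized 1..n):
  {B}: scan cost=40, card=40
  {C}: scan cost=200, card=200
  {A}: scan cost=120, card=120
  {BC}: card=320; try (B,hash)→880, (B,nl_idx)→1720, (C,merge)→2120, (B,merge)→2280, (C,hash)→3280, (C,nl)→8040 …(+1); best=880 via (B,hash)
  {AC}: card=4000; try (A,hash)→2080, (C,merge)→2880, (A,merge)→2960, (C,hash)→3440, (A,nl_idx)→5600, (C,nl)→24120 …(+1); best=2080 via (A,hash)
  {ABC}: card=6400; try (A,hash)→2880, (A,merge)→5040, (B,hash)→6560, (A,nl_idx)→9520, (B,nl_idx)→32480, (A,nl)→39280 …(+2); best=2880 via (A,hash)

cost=2880; order=C,B,A; methods=hash,hash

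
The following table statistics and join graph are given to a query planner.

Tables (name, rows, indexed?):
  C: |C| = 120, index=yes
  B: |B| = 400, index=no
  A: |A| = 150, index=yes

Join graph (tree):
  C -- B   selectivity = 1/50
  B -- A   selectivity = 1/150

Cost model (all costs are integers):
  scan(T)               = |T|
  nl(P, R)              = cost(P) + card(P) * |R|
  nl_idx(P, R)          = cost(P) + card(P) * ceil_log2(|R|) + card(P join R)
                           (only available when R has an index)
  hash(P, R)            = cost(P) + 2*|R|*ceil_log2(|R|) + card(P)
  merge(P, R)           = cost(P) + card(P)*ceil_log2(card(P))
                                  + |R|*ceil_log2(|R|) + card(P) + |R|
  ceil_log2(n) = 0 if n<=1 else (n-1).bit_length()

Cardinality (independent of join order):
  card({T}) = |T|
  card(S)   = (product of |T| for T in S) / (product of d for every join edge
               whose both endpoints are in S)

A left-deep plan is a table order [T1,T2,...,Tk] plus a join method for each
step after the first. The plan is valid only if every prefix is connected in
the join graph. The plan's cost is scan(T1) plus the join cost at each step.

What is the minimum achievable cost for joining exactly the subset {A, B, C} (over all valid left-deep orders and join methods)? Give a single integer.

5280

Selinger DP over subsets of {A,B,C}:
  {C}: scan cost=120, card=120
  {B}: scan cost=400, card=400
  {A}: scan cost=150, card=150
  {BC}: card=960; try (C,hash)→2480, (C,nl_idx)→4160, (B,merge)→5080, (C,merge)→5360, (B,hash)→7440, (B,nl)→48120 …(+1); best=2480 via (C,hash)
  {AB}: card=400; try (A,hash)→3200, (A,nl_idx)→4000, (B,merge)→5500, (A,merge)→5750, (B,hash)→7500, (B,nl)→60150 …(+1); best=3200 via (A,hash)
  {ABC}: card=960; try (C,hash)→5280, (A,hash)→5840, (C,nl_idx)→6960, (C,merge)→8160, (A,nl_idx)→11120, (A,merge)→14390 …(+2); best=5280 via (C,hash)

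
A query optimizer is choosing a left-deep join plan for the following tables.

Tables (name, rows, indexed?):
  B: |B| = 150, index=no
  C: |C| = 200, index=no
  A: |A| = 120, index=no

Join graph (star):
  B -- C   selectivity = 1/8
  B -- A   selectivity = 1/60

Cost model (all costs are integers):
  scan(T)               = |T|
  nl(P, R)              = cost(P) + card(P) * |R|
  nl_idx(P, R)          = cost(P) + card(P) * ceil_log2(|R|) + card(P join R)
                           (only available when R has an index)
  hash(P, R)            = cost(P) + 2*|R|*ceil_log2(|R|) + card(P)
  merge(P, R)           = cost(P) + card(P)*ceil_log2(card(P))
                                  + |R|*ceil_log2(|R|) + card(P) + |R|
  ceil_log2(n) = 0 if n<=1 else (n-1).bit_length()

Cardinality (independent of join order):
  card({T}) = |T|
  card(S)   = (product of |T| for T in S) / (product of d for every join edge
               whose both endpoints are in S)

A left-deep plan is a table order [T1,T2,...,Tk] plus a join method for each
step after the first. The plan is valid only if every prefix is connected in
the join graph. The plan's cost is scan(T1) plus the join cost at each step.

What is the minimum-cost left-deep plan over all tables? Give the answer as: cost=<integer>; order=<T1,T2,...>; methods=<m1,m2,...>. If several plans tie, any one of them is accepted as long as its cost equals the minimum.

cost=5480; order=B,A,C; methods=hash,hash

Selinger DP (subsets sized 1..n):
  {B}: scan cost=150, card=150
  {C}: scan cost=200, card=200
  {A}: scan cost=120, card=120
  {BC}: card=3750; try (B,hash)→2800, (C,merge)→3300, (B,merge)→3350, (C,hash)→3500, (C,nl)→30150, (B,nl)→30200; best=2800 via (B,hash)
  {AB}: card=300; try (A,hash)→1980, (B,merge)→2430, (A,merge)→2460, (B,hash)→2640, (B,nl)→18120, (A,nl)→18150; best=1980 via (A,hash)
  {ABC}: card=7500; try (C,hash)→5480, (C,merge)→6780, (A,hash)→8230, (A,merge)→52510, (C,nl)→61980, (A,nl)→452800; best=5480 via (C,hash)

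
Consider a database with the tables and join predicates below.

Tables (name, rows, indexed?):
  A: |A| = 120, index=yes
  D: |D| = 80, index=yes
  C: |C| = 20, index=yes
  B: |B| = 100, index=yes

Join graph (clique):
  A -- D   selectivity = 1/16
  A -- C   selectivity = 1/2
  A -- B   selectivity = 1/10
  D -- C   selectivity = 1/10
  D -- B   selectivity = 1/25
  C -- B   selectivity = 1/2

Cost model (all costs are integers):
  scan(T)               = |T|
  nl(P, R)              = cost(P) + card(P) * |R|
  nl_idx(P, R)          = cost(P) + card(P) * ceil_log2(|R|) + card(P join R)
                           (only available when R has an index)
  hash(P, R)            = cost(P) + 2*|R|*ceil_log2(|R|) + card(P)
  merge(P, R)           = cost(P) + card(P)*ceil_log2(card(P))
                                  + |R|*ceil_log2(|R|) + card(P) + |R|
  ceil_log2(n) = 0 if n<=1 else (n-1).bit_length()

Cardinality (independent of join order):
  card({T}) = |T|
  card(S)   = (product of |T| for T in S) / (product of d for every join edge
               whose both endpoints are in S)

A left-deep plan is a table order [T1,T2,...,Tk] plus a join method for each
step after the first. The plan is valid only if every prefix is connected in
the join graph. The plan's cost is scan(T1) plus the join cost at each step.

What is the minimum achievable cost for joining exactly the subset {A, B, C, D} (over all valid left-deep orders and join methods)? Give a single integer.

Selinger DP over subsets of {A,B,C,D}:
  {A}: scan cost=120, card=120
  {D}: scan cost=80, card=80
  {C}: scan cost=20, card=20
  {B}: scan cost=100, card=100
  {AD}: card=600; try (A,nl_idx)→1240, (D,hash)→1360, (D,nl_idx)→1560, (A,merge)→1680, (D,merge)→1720, (A,hash)→1840 …(+2); best=1240 via (A,nl_idx)
  {AC}: card=1200; try (C,hash)→440, (A,merge)→1100, (C,merge)→1200, (A,nl_idx)→1360, (A,hash)→1720, (C,nl_idx)→1920 …(+2); best=440 via (C,hash)
  {AB}: card=1200; try (B,hash)→1640, (A,merge)→1860, (B,merge)→1880, (A,hash)→1880, (A,nl_idx)→2000, (B,nl_idx)→2160 …(+2); best=1640 via (B,hash)
  {CD}: card=160; try (D,nl_idx)→320, (C,hash)→360, (C,nl_idx)→640, (D,merge)→780, (C,merge)→840, (D,hash)→1160 …(+2); best=320 via (D,nl_idx)
  {BD}: card=320; try (B,nl_idx)→960, (D,nl_idx)→1120, (D,hash)→1320, (B,merge)→1520, (D,merge)→1540, (B,hash)→1560 …(+2); best=960 via (B,nl_idx)
  {BC}: card=1000; try (C,hash)→400, (B,merge)→940, (C,merge)→1020, (B,nl_idx)→1160, (B,hash)→1440, (C,nl_idx)→1600 …(+2); best=400 via (C,hash)
  {ACD}: card=600; try (C,hash)→2040, (A,nl_idx)→2040, (A,hash)→2160, (A,merge)→2720, (D,hash)→2760, (C,nl_idx)→4840 …(+6); best=2040 via (C,hash)
  {ABD}: card=240; try (A,hash)→2960, (B,hash)→3240, (A,nl_idx)→3440, (D,hash)→3960, (A,merge)→5120, (B,nl_idx)→5680 …(+6); best=2960 via (A,hash)
  {ABC}: card=6000; try (C,hash)→3040, (B,hash)→3040, (A,hash)→3080, (A,merge)→12360, (A,nl_idx)→13400, (C,nl_idx)→13640 …(+6); best=3040 via (C,hash)
  {BCD}: card=320; try (C,hash)→1480, (B,nl_idx)→1760, (B,hash)→1880, (D,hash)→2520, (B,merge)→2560, (C,nl_idx)→2880 …(+6); best=1480 via (C,hash)
  {ABCD}: card=120; try (C,hash)→3400, (A,hash)→3480, (A,nl_idx)→3840, (B,hash)→4040, (C,nl_idx)→4280, (C,merge)→5240 …(+10); best=3400 via (C,hash)

3400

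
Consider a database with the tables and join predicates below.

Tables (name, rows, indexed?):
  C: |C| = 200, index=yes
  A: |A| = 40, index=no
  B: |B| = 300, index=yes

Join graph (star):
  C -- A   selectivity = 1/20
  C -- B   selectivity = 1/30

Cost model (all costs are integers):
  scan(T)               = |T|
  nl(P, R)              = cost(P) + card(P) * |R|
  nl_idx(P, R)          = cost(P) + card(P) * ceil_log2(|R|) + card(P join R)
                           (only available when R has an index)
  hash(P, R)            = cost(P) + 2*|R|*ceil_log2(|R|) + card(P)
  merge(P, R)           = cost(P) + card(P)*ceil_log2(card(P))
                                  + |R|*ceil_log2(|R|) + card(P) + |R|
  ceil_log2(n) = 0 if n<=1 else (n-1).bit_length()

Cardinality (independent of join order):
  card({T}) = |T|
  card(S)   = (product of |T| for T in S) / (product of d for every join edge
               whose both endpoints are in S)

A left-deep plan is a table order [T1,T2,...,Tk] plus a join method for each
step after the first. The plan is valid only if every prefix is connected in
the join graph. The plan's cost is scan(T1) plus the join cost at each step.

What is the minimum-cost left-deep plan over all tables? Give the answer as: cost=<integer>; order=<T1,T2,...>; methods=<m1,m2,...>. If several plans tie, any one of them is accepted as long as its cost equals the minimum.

Selinger DP (subsets sized 1..n):
  {C}: scan cost=200, card=200
  {A}: scan cost=40, card=40
  {B}: scan cost=300, card=300
  {AC}: card=400; try (C,nl_idx)→760, (A,hash)→880, (C,merge)→2120, (A,merge)→2280, (C,hash)→3280, (C,nl)→8040 …(+1); best=760 via (C,nl_idx)
  {BC}: card=2000; try (C,hash)→3800, (B,nl_idx)→4000, (C,nl_idx)→4700, (B,merge)→5000, (C,merge)→5100, (B,hash)→5800 …(+2); best=3800 via (C,hash)
  {ABC}: card=4000; try (A,hash)→6280, (B,hash)→6560, (B,merge)→7760, (B,nl_idx)→8360, (A,merge)→28080, (A,nl)→83800 …(+1); best=6280 via (A,hash)

cost=6280; order=B,C,A; methods=hash,hash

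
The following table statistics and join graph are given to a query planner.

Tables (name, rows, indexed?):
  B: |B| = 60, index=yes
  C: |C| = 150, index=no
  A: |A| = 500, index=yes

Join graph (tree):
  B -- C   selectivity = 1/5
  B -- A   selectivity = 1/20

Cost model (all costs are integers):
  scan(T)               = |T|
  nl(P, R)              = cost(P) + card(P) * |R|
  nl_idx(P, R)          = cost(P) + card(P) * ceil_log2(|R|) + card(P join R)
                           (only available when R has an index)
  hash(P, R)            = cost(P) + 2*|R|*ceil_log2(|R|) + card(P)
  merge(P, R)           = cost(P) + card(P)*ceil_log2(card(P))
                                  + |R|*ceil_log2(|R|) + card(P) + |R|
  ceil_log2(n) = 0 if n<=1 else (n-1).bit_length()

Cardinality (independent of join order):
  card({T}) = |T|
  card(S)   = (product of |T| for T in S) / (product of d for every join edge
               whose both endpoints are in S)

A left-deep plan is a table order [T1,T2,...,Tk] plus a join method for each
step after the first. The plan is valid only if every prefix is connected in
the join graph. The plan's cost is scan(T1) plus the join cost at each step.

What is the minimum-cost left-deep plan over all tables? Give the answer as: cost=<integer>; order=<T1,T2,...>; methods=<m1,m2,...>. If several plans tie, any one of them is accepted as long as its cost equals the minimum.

Selinger DP (subsets sized 1..n):
  {B}: scan cost=60, card=60
  {C}: scan cost=150, card=150
  {A}: scan cost=500, card=500
  {BC}: card=1800; try (B,hash)→1020, (C,merge)→1830, (B,merge)→1920, (C,hash)→2520, (B,nl_idx)→2850, (C,nl)→9060 …(+1); best=1020 via (B,hash)
  {AB}: card=1500; try (B,hash)→1720, (A,nl_idx)→2100, (B,nl_idx)→5000, (A,merge)→5480, (B,merge)→5920, (A,hash)→9120 …(+2); best=1720 via (B,hash)
  {ABC}: card=45000; try (C,hash)→5620, (A,hash)→11820, (C,merge)→21070, (A,merge)→27620, (A,nl_idx)→62220, (C,nl)→226720 …(+1); best=5620 via (C,hash)

cost=5620; order=A,B,C; methods=hash,hash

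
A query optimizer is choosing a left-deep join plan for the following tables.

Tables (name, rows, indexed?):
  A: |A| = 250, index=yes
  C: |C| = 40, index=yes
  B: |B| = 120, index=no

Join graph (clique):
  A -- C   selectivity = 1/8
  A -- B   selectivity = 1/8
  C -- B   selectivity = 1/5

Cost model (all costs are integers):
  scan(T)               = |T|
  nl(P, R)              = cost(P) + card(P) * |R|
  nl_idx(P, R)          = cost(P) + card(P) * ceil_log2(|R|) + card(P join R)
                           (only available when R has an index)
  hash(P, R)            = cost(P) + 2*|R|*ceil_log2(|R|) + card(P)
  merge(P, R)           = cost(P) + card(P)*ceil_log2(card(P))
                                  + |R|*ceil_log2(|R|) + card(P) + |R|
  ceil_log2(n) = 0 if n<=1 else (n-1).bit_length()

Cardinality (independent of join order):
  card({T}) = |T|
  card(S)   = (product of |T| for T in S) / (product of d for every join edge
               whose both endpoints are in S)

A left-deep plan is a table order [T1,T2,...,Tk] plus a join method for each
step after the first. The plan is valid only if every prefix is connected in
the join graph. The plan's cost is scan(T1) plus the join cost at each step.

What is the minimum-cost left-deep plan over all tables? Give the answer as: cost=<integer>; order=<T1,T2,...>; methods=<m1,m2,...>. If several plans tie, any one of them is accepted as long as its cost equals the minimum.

cost=3910; order=A,C,B; methods=hash,hash

Selinger DP (subsets sized 1..n):
  {A}: scan cost=250, card=250
  {C}: scan cost=40, card=40
  {B}: scan cost=120, card=120
  {AC}: card=1250; try (C,hash)→980, (A,nl_idx)→1610, (A,merge)→2570, (C,merge)→2780, (C,nl_idx)→3000, (A,hash)→4080 …(+2); best=980 via (C,hash)
  {AB}: card=3750; try (B,hash)→2180, (A,merge)→3330, (B,merge)→3460, (A,hash)→4240, (A,nl_idx)→4830, (A,nl)→30120 …(+1); best=2180 via (B,hash)
  {BC}: card=960; try (C,hash)→720, (B,merge)→1280, (C,merge)→1360, (B,hash)→1760, (C,nl_idx)→1800, (B,nl)→4840 …(+1); best=720 via (C,hash)
  {ABC}: card=3750; try (B,hash)→3910, (A,hash)→5680, (C,hash)→6410, (A,nl_idx)→12150, (A,merge)→13530, (B,merge)→16940 …(+5); best=3910 via (B,hash)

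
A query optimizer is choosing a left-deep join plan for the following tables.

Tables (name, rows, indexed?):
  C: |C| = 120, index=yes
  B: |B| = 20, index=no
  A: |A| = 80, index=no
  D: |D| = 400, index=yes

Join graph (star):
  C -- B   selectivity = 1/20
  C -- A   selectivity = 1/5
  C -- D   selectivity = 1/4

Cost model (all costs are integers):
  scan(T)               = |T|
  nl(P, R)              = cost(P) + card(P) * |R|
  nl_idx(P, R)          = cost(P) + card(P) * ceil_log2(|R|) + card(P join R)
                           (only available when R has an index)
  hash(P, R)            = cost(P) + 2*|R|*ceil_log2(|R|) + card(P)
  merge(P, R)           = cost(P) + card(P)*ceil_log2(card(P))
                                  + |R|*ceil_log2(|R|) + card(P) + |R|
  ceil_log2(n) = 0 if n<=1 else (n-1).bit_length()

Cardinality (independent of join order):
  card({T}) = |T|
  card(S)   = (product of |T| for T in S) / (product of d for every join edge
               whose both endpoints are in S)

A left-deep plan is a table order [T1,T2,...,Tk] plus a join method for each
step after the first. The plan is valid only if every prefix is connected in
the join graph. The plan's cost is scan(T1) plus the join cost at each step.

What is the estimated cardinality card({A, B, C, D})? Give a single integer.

192000

Tables in S: A(80), B(20), C(120), D(400)
Edges inside S: C-B(d=20), C-A(d=5), C-D(d=4)
numerator = 80 * 20 * 120 * 400 = 76800000
denominator = 20 * 5 * 4 = 400
card(S) = 76800000 / 400 = 192000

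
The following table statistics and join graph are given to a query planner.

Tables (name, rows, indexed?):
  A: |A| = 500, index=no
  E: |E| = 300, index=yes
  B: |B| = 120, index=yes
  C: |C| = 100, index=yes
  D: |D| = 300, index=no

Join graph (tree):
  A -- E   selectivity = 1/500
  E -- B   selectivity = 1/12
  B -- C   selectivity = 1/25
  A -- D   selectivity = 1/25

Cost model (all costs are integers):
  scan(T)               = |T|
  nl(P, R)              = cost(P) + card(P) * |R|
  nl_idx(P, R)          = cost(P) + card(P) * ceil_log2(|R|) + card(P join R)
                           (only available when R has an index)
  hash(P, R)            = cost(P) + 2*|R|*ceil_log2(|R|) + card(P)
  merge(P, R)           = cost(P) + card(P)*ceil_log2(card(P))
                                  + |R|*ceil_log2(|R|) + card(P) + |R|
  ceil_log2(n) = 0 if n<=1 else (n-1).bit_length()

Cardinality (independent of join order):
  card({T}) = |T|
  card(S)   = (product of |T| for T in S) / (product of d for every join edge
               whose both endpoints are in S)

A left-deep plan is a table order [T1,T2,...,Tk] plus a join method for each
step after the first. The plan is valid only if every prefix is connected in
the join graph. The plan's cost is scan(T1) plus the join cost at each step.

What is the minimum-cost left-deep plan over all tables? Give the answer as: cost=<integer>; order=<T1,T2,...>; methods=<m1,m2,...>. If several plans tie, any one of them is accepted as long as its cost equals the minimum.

cost=29080; order=A,E,B,C,D; methods=nl_idx,hash,hash,hash

Selinger DP (subsets sized 1..n):
  {A}: scan cost=500, card=500
  {E}: scan cost=300, card=300
  {B}: scan cost=120, card=120
  {C}: scan cost=100, card=100
  {D}: scan cost=300, card=300
  {AE}: card=300; try (E,nl_idx)→5300, (E,hash)→6400, (A,merge)→8300, (E,merge)→8500, (A,hash)→9600, (A,nl)→150300 …(+1); best=5300 via (E,nl_idx)
  {AD}: card=6000; try (D,hash)→6400, (A,merge)→8300, (D,merge)→8500, (A,hash)→9600, (A,nl)→150300, (D,nl)→150500; best=6400 via (D,hash)
  {BE}: card=3000; try (B,hash)→2280, (E,merge)→4080, (E,nl_idx)→4200, (B,merge)→4260, (B,nl_idx)→5400, (E,hash)→5640 …(+2); best=2280 via (B,hash)
  {BC}: card=480; try (B,nl_idx)→1280, (C,nl_idx)→1440, (C,hash)→1640, (B,merge)→1860, (C,merge)→1880, (B,hash)→1880 …(+2); best=1280 via (B,nl_idx)
  {ABE}: card=3000; try (B,hash)→7280, (B,merge)→9260, (B,nl_idx)→10400, (A,hash)→14280, (B,nl)→41300, (A,merge)→46280 …(+1); best=7280 via (B,hash)
  {ADE}: card=3600; try (D,hash)→11000, (D,merge)→11300, (E,hash)→17800, (E,nl_idx)→64000, (E,merge)→93400, (D,nl)→95300 …(+1); best=11000 via (D,hash)
  {BCE}: card=12000; try (C,hash)→6680, (E,hash)→7160, (E,merge)→9080, (E,nl_idx)→17600, (C,nl_idx)→35280, (C,merge)→42080 …(+2); best=6680 via (C,hash)
  {ABCE}: card=12000; try (C,hash)→11680, (A,hash)→27680, (C,nl_idx)→40280, (C,merge)→47080, (A,merge)→191680, (C,nl)→307280 …(+1); best=11680 via (C,hash)
  {ABDE}: card=36000; try (D,hash)→15680, (B,hash)→16280, (D,merge)→49280, (B,merge)→58760, (B,nl_idx)→72200, (B,nl)→443000 …(+1); best=15680 via (D,hash)
  {ABCDE}: card=144000; try (D,hash)→29080, (C,hash)→53080, (D,merge)→194680, (C,nl_idx)→411680, (C,merge)→628480, (D,nl)→3611680 …(+1); best=29080 via (D,hash)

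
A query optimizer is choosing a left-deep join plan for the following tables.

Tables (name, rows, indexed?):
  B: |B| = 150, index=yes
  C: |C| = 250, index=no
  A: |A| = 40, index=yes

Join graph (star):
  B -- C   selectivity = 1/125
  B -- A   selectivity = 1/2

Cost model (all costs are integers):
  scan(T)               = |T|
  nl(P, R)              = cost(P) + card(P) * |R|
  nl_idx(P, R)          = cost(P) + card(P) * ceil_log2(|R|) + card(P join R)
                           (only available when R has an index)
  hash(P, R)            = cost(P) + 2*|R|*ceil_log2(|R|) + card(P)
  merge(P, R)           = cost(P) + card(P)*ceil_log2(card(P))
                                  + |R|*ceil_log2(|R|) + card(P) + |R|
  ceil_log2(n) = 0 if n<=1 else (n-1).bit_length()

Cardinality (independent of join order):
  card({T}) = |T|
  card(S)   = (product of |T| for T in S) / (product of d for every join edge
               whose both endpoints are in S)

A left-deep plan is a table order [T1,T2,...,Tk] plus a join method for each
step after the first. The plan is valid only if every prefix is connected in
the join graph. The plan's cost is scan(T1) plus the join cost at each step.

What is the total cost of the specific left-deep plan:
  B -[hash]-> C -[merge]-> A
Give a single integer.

step 1: scan B: cost=150, card=150
step 2: join C via hash
    card(P join C) = 150*250/(125) = 300
    cost = 150 + 2*250*8 + 150 = 4300
step 3: join A via merge
    card(P join A) = 300*40/(2) = 6000
    cost = 4300 + 300*9 + 40*6 + 300 + 40 = 7580

7580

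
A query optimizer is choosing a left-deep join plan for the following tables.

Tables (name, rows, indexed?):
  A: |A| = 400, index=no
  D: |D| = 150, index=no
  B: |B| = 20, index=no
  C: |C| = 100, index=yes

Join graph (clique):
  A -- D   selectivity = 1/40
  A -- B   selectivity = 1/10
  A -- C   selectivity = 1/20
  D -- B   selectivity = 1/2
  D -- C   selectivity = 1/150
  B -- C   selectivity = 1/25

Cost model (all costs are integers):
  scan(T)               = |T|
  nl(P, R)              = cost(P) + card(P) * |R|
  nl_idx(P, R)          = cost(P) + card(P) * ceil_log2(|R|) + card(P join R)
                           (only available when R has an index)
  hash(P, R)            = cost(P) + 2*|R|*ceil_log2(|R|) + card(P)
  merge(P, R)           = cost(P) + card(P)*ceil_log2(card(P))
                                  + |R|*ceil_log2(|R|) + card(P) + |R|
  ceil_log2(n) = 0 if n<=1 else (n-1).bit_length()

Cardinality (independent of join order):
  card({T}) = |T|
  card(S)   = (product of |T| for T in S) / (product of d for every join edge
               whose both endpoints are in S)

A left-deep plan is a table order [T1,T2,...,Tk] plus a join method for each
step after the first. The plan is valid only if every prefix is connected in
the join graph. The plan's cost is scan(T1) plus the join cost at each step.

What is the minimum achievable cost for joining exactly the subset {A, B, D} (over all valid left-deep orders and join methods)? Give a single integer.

Selinger DP over subsets of {A,B,D}:
  {A}: scan cost=400, card=400
  {D}: scan cost=150, card=150
  {B}: scan cost=20, card=20
  {AD}: card=1500; try (D,hash)→3200, (A,merge)→5500, (D,merge)→5750, (A,hash)→7500, (A,nl)→60150, (D,nl)→60400; best=3200 via (D,hash)
  {AB}: card=800; try (B,hash)→1000, (A,merge)→4140, (B,merge)→4520, (A,hash)→7240, (A,nl)→8020, (B,nl)→8400; best=1000 via (B,hash)
  {BD}: card=1500; try (B,hash)→500, (D,merge)→1490, (B,merge)→1620, (D,hash)→2440, (D,nl)→3020, (B,nl)→3150; best=500 via (B,hash)
  {ABD}: card=1500; try (D,hash)→4200, (B,hash)→4900, (A,hash)→9200, (D,merge)→11150, (B,merge)→21320, (A,merge)→22500 …(+3); best=4200 via (D,hash)

4200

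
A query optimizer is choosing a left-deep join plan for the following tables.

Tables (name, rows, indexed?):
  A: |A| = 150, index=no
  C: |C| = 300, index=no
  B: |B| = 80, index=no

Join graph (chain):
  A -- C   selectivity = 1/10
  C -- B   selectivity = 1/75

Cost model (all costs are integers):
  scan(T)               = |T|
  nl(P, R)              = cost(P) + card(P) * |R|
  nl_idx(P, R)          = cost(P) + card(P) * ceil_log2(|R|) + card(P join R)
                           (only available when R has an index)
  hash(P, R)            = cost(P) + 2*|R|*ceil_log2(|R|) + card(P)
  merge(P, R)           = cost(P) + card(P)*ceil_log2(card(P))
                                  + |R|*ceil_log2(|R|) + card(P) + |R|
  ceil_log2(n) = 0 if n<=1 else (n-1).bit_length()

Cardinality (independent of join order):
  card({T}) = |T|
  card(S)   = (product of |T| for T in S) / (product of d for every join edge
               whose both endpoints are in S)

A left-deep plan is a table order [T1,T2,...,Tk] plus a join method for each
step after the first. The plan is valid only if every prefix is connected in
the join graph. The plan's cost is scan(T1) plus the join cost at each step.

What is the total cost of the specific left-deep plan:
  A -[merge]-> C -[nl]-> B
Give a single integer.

364500

step 1: scan A: cost=150, card=150
step 2: join C via merge
    card(P join C) = 150*300/(10) = 4500
    cost = 150 + 150*8 + 300*9 + 150 + 300 = 4500
step 3: join B via nl
    card(P join B) = 4500*80/(75) = 4800
    cost = 4500 + 4500*80 = 364500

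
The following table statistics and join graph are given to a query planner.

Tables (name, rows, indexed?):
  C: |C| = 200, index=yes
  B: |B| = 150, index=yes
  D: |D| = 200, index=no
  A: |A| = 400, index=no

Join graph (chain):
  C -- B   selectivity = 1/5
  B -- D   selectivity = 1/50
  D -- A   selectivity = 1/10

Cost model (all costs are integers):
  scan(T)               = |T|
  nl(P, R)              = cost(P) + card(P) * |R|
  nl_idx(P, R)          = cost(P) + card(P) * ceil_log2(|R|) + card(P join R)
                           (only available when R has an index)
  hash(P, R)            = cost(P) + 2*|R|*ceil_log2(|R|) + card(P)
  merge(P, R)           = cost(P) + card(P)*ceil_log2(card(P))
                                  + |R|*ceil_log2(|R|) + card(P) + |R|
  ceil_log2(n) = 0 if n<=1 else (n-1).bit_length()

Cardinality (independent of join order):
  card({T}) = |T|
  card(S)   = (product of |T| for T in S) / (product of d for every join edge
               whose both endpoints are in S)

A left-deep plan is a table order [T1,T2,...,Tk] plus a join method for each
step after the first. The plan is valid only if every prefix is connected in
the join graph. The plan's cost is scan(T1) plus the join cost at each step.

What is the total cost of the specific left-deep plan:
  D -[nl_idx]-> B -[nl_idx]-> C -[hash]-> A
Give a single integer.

62400

step 1: scan D: cost=200, card=200
step 2: join B via nl_idx
    card(P join B) = 200*150/(50) = 600
    cost = 200 + 200*8 + 600 = 2400
step 3: join C via nl_idx
    card(P join C) = 600*200/(5) = 24000
    cost = 2400 + 600*8 + 24000 = 31200
step 4: join A via hash
    card(P join A) = 24000*400/(10) = 960000
    cost = 31200 + 2*400*9 + 24000 = 62400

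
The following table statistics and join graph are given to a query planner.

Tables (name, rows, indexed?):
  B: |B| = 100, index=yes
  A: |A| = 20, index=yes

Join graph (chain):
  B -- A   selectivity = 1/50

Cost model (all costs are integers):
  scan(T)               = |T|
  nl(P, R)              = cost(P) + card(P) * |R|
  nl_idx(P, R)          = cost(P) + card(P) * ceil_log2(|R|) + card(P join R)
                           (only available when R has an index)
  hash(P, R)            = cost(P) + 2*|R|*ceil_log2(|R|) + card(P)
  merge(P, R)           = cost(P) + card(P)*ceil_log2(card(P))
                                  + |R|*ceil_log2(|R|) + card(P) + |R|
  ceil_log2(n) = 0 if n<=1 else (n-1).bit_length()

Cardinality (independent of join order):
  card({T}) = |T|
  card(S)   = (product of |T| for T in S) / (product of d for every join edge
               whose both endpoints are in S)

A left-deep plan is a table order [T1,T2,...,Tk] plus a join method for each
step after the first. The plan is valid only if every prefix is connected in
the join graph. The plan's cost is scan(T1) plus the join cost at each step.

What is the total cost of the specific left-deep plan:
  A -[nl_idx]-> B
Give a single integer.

step 1: scan A: cost=20, card=20
step 2: join B via nl_idx
    card(P join B) = 20*100/(50) = 40
    cost = 20 + 20*7 + 40 = 200

200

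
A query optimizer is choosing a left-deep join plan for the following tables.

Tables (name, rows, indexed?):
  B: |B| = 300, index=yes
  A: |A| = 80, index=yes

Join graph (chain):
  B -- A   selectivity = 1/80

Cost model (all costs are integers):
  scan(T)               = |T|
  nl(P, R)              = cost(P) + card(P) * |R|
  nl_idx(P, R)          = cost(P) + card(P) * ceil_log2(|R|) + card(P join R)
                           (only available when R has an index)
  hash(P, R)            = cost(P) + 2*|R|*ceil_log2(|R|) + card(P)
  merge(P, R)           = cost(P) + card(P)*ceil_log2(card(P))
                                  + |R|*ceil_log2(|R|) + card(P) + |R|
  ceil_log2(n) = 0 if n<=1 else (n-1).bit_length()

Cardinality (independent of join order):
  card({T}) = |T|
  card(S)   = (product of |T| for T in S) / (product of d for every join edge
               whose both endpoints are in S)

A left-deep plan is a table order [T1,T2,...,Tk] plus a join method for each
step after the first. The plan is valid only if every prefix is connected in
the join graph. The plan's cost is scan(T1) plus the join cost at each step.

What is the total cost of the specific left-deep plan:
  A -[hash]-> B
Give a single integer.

step 1: scan A: cost=80, card=80
step 2: join B via hash
    card(P join B) = 80*300/(80) = 300
    cost = 80 + 2*300*9 + 80 = 5560

5560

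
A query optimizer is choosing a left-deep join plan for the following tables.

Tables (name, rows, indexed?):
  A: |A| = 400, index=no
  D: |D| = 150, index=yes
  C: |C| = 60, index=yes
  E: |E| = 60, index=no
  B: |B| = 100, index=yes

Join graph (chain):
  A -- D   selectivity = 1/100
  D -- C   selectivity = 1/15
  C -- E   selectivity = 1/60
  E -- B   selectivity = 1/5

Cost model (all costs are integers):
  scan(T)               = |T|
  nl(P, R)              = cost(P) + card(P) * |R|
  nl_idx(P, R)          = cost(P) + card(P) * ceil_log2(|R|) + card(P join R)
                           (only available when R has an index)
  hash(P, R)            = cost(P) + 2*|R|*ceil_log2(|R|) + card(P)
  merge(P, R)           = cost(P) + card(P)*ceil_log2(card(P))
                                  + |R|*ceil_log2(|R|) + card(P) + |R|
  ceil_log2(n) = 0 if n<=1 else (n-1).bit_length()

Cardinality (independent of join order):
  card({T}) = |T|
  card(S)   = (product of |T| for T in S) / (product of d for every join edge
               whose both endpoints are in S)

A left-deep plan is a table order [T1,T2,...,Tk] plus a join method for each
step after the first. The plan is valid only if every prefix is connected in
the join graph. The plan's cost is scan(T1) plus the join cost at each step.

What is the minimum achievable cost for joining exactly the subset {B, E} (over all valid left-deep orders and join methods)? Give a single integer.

Selinger DP over subsets of {B,E}:
  {E}: scan cost=60, card=60
  {B}: scan cost=100, card=100
  {BE}: card=1200; try (E,hash)→920, (B,merge)→1280, (E,merge)→1320, (B,hash)→1520, (B,nl_idx)→1680, (B,nl)→6060 …(+1); best=920 via (E,hash)

920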